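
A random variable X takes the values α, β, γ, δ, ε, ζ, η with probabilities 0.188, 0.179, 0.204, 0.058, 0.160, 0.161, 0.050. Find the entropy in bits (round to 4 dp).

H = −Σ pᵢ log₂ pᵢ.
−0.188·log₂(0.188) = 0.4533
−0.179·log₂(0.179) = 0.4443
−0.204·log₂(0.204) = 0.4678
−0.058·log₂(0.058) = 0.2383
−0.160·log₂(0.160) = 0.4230
−0.161·log₂(0.161) = 0.4242
−0.050·log₂(0.050) = 0.2161
Sum ≈ 2.6670 → 2.6670 bits.

2.6670 bits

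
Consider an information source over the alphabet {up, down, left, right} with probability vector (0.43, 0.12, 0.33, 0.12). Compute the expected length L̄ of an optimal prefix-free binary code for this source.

Repeatedly combine the two least-probable nodes; the expected code length is the sum of the merged weights.
merge 3/25 + 3/25 → 6/25
merge 6/25 + 33/100 → 57/100
merge 43/100 + 57/100 → 1
L = 6/25 + 57/100 + 1 = 181/100 = 1.81 bits/symbol.

1.81 bits/symbol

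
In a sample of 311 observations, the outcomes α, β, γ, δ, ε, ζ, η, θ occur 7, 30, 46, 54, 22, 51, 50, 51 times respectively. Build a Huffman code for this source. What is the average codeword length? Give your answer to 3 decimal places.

Probabilities are the counts divided by 311.
Repeatedly combine the two least-probable nodes; the expected code length is the sum of the merged weights.
merge 7/311 + 22/311 → 29/311
merge 29/311 + 30/311 → 59/311
merge 46/311 + 50/311 → 96/311
merge 51/311 + 51/311 → 102/311
merge 54/311 + 59/311 → 113/311
merge 96/311 + 102/311 → 198/311
merge 113/311 + 198/311 → 1
L = 29/311 + 59/311 + 96/311 + 102/311 + 113/311 + 198/311 + 1 = 908/311 ≈ 2.920 bits/symbol.

2.920 bits/symbol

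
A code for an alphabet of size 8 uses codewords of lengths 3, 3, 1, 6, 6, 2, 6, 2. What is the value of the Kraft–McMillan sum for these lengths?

With common denominator 2^6 = 64: Σ 2^(−ℓᵢ) = 8/64 + 8/64 + 32/64 + 1/64 + 1/64 + 16/64 + 1/64 + 16/64 = 83/64 = 1.296875.

1.296875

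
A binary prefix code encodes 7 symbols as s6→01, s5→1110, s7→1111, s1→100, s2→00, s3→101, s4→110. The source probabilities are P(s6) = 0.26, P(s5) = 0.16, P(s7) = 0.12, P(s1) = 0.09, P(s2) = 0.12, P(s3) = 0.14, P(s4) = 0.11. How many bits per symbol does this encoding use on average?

L̄ = Σ pᵢ·ℓᵢ = 0.26·2 + 0.16·4 + 0.12·4 + 0.09·3 + 0.12·2 + 0.14·3 + 0.11·3 = 2.9 bits/symbol.

2.9 bits/symbol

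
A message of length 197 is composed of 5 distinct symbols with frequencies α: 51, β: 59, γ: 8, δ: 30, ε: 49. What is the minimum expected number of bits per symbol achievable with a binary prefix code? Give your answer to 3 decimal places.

Probabilities are the counts divided by 197.
Repeatedly combine the two least-probable nodes; the expected code length is the sum of the merged weights.
merge 8/197 + 30/197 → 38/197
merge 38/197 + 49/197 → 87/197
merge 51/197 + 59/197 → 110/197
merge 87/197 + 110/197 → 1
L = 38/197 + 87/197 + 110/197 + 1 = 432/197 ≈ 2.193 bits/symbol.

2.193 bits/symbol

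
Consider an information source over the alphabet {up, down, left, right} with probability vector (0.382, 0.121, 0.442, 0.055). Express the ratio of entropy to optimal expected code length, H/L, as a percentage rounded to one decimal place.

Entropy H = −Σ p log₂ p ≈ 1.6498 bits.
Huffman merges: 11/200+121/1000→22/125; 22/125+191/500→279/500; 221/500+279/500→1. L = 867/500 ≈ 1.7340.
Efficiency = H/L = 1.6498/1.7340 = 95.1%.

95.1%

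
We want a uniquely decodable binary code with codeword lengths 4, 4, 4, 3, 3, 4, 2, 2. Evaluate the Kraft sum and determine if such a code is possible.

1; yes

With common denominator 2^4 = 16: Σ 2^(−ℓᵢ) = 1/16 + 1/16 + 1/16 + 2/16 + 2/16 + 1/16 + 4/16 + 4/16 = 16/16 = 1.
Kraft's inequality requires Σ ≤ 1; here Σ = 1 ≤ 1, so such a prefix code exists.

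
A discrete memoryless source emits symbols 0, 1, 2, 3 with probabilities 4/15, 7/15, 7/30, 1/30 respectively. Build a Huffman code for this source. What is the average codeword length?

Repeatedly combine the two least-probable nodes; the expected code length is the sum of the merged weights.
merge 1/30 + 7/30 → 4/15
merge 4/15 + 4/15 → 8/15
merge 7/15 + 8/15 → 1
L = 4/15 + 8/15 + 1 = 9/5 = 1.8 bits/symbol.

1.8 bits/symbol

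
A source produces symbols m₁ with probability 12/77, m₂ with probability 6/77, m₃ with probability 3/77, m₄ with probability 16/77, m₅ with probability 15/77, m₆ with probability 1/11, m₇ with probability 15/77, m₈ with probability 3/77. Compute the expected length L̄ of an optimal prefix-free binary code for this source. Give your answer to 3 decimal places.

Repeatedly combine the two least-probable nodes; the expected code length is the sum of the merged weights.
merge 3/77 + 3/77 → 6/77
merge 6/77 + 6/77 → 12/77
merge 1/11 + 12/77 → 19/77
merge 12/77 + 15/77 → 27/77
merge 15/77 + 16/77 → 31/77
merge 19/77 + 27/77 → 46/77
merge 31/77 + 46/77 → 1
L = 6/77 + 12/77 + 19/77 + 27/77 + 31/77 + 46/77 + 1 = 218/77 ≈ 2.831 bits/symbol.

2.831 bits/symbol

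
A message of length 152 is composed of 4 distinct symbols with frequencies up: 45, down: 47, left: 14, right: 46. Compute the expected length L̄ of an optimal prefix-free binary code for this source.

2 bits/symbol

Probabilities are the counts divided by 152.
Repeatedly combine the two least-probable nodes; the expected code length is the sum of the merged weights.
merge 7/76 + 45/152 → 59/152
merge 23/76 + 47/152 → 93/152
merge 59/152 + 93/152 → 1
L = 59/152 + 93/152 + 1 = 2 bits/symbol.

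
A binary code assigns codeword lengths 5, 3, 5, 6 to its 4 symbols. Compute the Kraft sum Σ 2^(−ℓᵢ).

0.203125

With common denominator 2^6 = 64: Σ 2^(−ℓᵢ) = 2/64 + 8/64 + 2/64 + 1/64 = 13/64 = 0.203125.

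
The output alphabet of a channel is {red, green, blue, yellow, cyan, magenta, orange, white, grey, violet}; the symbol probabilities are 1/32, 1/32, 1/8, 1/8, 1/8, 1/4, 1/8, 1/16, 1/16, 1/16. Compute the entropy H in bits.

Each probability is a power of 1/2, so log₂(1/p) is an integer.
H = Σ p·log₂(1/p) = 1/32·5 + 1/32·5 + 1/8·3 + 1/8·3 + 1/8·3 + 1/4·2 + 1/8·3 + 1/16·4 + 1/16·4 + 1/16·4 = 3.0625 bits.

3.0625 bits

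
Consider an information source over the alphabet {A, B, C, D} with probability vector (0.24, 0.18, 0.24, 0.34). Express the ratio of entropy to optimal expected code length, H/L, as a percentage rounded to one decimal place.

98.1%

Entropy H = −Σ p log₂ p ≈ 1.9628 bits.
Huffman merges: 9/50+6/25→21/50; 6/25+17/50→29/50; 21/50+29/50→1. L = 2 ≈ 2.0000.
Efficiency = H/L = 1.9628/2.0000 = 98.1%.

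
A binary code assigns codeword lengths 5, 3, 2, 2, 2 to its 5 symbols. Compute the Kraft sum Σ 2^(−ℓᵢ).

With common denominator 2^5 = 32: Σ 2^(−ℓᵢ) = 1/32 + 4/32 + 8/32 + 8/32 + 8/32 = 29/32 = 0.90625.

0.90625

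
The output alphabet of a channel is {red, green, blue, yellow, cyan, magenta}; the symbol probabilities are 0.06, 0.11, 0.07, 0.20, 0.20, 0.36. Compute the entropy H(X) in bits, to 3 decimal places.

H = −Σ pᵢ log₂ pᵢ.
−0.06·log₂(0.06) = 0.2435
−0.11·log₂(0.11) = 0.3503
−0.07·log₂(0.07) = 0.2686
−0.20·log₂(0.20) = 0.4644
−0.20·log₂(0.20) = 0.4644
−0.36·log₂(0.36) = 0.5306
Sum ≈ 2.3218 → 2.322 bits.

2.322 bits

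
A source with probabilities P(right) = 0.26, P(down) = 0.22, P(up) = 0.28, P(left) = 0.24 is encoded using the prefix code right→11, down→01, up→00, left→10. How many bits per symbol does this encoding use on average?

2 bits/symbol

L̄ = Σ pᵢ·ℓᵢ = 0.26·2 + 0.22·2 + 0.28·2 + 0.24·2 = 2 bits/symbol.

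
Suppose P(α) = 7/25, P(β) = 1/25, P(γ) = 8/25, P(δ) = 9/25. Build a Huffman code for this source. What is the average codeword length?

Repeatedly combine the two least-probable nodes; the expected code length is the sum of the merged weights.
merge 1/25 + 7/25 → 8/25
merge 8/25 + 8/25 → 16/25
merge 9/25 + 16/25 → 1
L = 8/25 + 16/25 + 1 = 49/25 = 1.96 bits/symbol.

1.96 bits/symbol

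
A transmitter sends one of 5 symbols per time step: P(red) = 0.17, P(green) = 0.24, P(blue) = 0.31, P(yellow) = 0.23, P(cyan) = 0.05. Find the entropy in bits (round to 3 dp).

H = −Σ pᵢ log₂ pᵢ.
−0.17·log₂(0.17) = 0.4346
−0.24·log₂(0.24) = 0.4941
−0.31·log₂(0.31) = 0.5238
−0.23·log₂(0.23) = 0.4877
−0.05·log₂(0.05) = 0.2161
Sum ≈ 2.1563 → 2.156 bits.

2.156 bits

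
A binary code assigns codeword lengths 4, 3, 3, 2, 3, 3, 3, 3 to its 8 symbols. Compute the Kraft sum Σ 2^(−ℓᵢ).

With common denominator 2^4 = 16: Σ 2^(−ℓᵢ) = 1/16 + 2/16 + 2/16 + 4/16 + 2/16 + 2/16 + 2/16 + 2/16 = 17/16 = 1.0625.

1.0625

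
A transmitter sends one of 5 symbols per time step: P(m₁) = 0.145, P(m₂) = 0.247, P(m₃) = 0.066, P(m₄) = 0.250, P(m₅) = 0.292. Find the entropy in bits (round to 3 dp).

H = −Σ pᵢ log₂ pᵢ.
−0.145·log₂(0.145) = 0.4040
−0.247·log₂(0.247) = 0.4983
−0.066·log₂(0.066) = 0.2588
−0.250·log₂(0.250) = 0.5000
−0.292·log₂(0.292) = 0.5186
Sum ≈ 2.1796 → 2.180 bits.

2.180 bits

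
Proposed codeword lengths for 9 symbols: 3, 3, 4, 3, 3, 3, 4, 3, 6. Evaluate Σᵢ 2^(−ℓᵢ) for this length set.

With common denominator 2^6 = 64: Σ 2^(−ℓᵢ) = 8/64 + 8/64 + 4/64 + 8/64 + 8/64 + 8/64 + 4/64 + 8/64 + 1/64 = 57/64 = 0.890625.

0.890625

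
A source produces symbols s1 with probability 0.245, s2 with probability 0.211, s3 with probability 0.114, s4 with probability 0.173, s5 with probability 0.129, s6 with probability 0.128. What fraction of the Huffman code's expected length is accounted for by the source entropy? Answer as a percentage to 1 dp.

99.3%

Entropy H = −Σ p log₂ p ≈ 2.5266 bits.
Huffman merges: 57/500+16/125→121/500; 129/1000+173/1000→151/500; 211/1000+121/500→453/1000; 49/200+151/500→547/1000; 453/1000+547/1000→1. L = 318/125 ≈ 2.5440.
Efficiency = H/L = 2.5266/2.5440 = 99.3%.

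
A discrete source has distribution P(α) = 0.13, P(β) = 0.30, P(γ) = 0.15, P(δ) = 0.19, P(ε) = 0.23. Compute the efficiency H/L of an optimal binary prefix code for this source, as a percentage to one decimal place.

Entropy H = −Σ p log₂ p ≈ 2.2572 bits.
Huffman merges: 13/100+3/20→7/25; 19/100+23/100→21/50; 7/25+3/10→29/50; 21/50+29/50→1. L = 57/25 ≈ 2.2800.
Efficiency = H/L = 2.2572/2.2800 = 99.0%.

99.0%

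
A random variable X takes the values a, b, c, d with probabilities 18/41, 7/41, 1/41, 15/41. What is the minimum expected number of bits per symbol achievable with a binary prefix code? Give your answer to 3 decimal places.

Repeatedly combine the two least-probable nodes; the expected code length is the sum of the merged weights.
merge 1/41 + 7/41 → 8/41
merge 8/41 + 15/41 → 23/41
merge 18/41 + 23/41 → 1
L = 8/41 + 23/41 + 1 = 72/41 ≈ 1.756 bits/symbol.

1.756 bits/symbol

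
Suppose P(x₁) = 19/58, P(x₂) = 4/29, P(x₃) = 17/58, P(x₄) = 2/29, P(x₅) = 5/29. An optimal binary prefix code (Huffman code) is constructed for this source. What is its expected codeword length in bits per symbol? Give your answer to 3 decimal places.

2.207 bits/symbol

Repeatedly combine the two least-probable nodes; the expected code length is the sum of the merged weights.
merge 2/29 + 4/29 → 6/29
merge 5/29 + 6/29 → 11/29
merge 17/58 + 19/58 → 18/29
merge 11/29 + 18/29 → 1
L = 6/29 + 11/29 + 18/29 + 1 = 64/29 ≈ 2.207 bits/symbol.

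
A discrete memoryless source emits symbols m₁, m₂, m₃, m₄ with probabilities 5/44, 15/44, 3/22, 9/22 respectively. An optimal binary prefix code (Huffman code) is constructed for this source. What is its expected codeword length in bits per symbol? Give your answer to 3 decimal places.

Repeatedly combine the two least-probable nodes; the expected code length is the sum of the merged weights.
merge 5/44 + 3/22 → 1/4
merge 1/4 + 15/44 → 13/22
merge 9/22 + 13/22 → 1
L = 1/4 + 13/22 + 1 = 81/44 ≈ 1.841 bits/symbol.

1.841 bits/symbol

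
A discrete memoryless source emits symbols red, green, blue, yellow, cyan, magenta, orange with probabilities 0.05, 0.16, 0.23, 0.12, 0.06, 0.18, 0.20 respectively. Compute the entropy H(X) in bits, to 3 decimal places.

H = −Σ pᵢ log₂ pᵢ.
−0.05·log₂(0.05) = 0.2161
−0.16·log₂(0.16) = 0.4230
−0.23·log₂(0.23) = 0.4877
−0.12·log₂(0.12) = 0.3671
−0.06·log₂(0.06) = 0.2435
−0.18·log₂(0.18) = 0.4453
−0.20·log₂(0.20) = 0.4644
Sum ≈ 2.6471 → 2.647 bits.

2.647 bits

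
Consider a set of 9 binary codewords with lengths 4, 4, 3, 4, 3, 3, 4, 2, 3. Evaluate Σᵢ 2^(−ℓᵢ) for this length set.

1

With common denominator 2^4 = 16: Σ 2^(−ℓᵢ) = 1/16 + 1/16 + 2/16 + 1/16 + 2/16 + 2/16 + 1/16 + 4/16 + 2/16 = 16/16 = 1.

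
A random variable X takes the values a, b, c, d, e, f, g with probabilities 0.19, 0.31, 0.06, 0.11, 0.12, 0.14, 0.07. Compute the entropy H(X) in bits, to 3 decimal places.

2.606 bits

H = −Σ pᵢ log₂ pᵢ.
−0.19·log₂(0.19) = 0.4552
−0.31·log₂(0.31) = 0.5238
−0.06·log₂(0.06) = 0.2435
−0.11·log₂(0.11) = 0.3503
−0.12·log₂(0.12) = 0.3671
−0.14·log₂(0.14) = 0.3971
−0.07·log₂(0.07) = 0.2686
Sum ≈ 2.6056 → 2.606 bits.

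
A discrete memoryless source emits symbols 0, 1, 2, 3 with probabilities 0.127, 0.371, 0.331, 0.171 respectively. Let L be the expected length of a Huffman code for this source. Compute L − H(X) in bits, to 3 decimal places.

0.055 bits

Entropy H = −Σ p log₂ p ≈ 1.8725 bits.
Huffman merges: 127/1000+171/1000→149/500; 149/500+331/1000→629/1000; 371/1000+629/1000→1. L = 1927/1000 ≈ 1.9270.
L − H = 1.9270 − 1.8725 = 0.055 bits.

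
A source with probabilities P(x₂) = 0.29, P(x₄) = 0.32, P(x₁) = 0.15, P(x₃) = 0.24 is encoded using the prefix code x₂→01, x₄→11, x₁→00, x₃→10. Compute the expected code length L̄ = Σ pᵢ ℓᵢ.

2 bits/symbol

L̄ = Σ pᵢ·ℓᵢ = 0.29·2 + 0.32·2 + 0.15·2 + 0.24·2 = 2 bits/symbol.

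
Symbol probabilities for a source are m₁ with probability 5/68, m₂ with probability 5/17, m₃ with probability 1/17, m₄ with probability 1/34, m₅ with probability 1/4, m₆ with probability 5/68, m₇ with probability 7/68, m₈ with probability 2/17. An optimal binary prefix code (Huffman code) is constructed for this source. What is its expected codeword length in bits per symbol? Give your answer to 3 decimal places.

2.691 bits/symbol

Repeatedly combine the two least-probable nodes; the expected code length is the sum of the merged weights.
merge 1/34 + 1/17 → 3/34
merge 5/68 + 5/68 → 5/34
merge 3/34 + 7/68 → 13/68
merge 2/17 + 5/34 → 9/34
merge 13/68 + 1/4 → 15/34
merge 9/34 + 5/17 → 19/34
merge 15/34 + 19/34 → 1
L = 3/34 + 5/34 + 13/68 + 9/34 + 15/34 + 19/34 + 1 = 183/68 ≈ 2.691 bits/symbol.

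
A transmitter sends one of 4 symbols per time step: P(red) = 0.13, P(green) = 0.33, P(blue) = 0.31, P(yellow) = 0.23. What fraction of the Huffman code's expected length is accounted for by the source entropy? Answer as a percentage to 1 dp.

96.1%

Entropy H = −Σ p log₂ p ≈ 1.9219 bits.
Huffman merges: 13/100+23/100→9/25; 31/100+33/100→16/25; 9/25+16/25→1. L = 2 ≈ 2.0000.
Efficiency = H/L = 1.9219/2.0000 = 96.1%.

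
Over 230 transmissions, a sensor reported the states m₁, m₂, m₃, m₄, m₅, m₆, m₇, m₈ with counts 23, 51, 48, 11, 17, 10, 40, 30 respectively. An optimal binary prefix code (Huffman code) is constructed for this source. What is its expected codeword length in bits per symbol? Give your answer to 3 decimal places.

Probabilities are the counts divided by 230.
Repeatedly combine the two least-probable nodes; the expected code length is the sum of the merged weights.
merge 1/23 + 11/230 → 21/230
merge 17/230 + 21/230 → 19/115
merge 1/10 + 3/23 → 53/230
merge 19/115 + 4/23 → 39/115
merge 24/115 + 51/230 → 99/230
merge 53/230 + 39/115 → 131/230
merge 99/230 + 131/230 → 1
L = 21/230 + 19/115 + 53/230 + 39/115 + 99/230 + 131/230 + 1 = 65/23 ≈ 2.826 bits/symbol.

2.826 bits/symbol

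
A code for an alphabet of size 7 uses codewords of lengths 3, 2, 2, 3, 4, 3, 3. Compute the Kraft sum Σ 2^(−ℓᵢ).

1.0625

With common denominator 2^4 = 16: Σ 2^(−ℓᵢ) = 2/16 + 4/16 + 4/16 + 2/16 + 1/16 + 2/16 + 2/16 = 17/16 = 1.0625.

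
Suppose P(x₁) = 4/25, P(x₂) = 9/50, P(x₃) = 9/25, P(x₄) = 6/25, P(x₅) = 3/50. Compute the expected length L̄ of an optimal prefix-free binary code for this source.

2.22 bits/symbol

Repeatedly combine the two least-probable nodes; the expected code length is the sum of the merged weights.
merge 3/50 + 4/25 → 11/50
merge 9/50 + 11/50 → 2/5
merge 6/25 + 9/25 → 3/5
merge 2/5 + 3/5 → 1
L = 11/50 + 2/5 + 3/5 + 1 = 111/50 = 2.22 bits/symbol.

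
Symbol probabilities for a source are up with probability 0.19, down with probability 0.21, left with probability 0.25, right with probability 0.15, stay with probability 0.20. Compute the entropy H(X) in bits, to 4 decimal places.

2.3030 bits

H = −Σ pᵢ log₂ pᵢ.
−0.19·log₂(0.19) = 0.4552
−0.21·log₂(0.21) = 0.4728
−0.25·log₂(0.25) = 0.5000
−0.15·log₂(0.15) = 0.4105
−0.20·log₂(0.20) = 0.4644
Sum ≈ 2.3030 → 2.3030 bits.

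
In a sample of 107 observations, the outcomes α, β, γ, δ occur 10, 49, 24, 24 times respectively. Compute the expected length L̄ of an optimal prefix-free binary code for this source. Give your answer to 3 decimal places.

1.860 bits/symbol

Probabilities are the counts divided by 107.
Repeatedly combine the two least-probable nodes; the expected code length is the sum of the merged weights.
merge 10/107 + 24/107 → 34/107
merge 24/107 + 34/107 → 58/107
merge 49/107 + 58/107 → 1
L = 34/107 + 58/107 + 1 = 199/107 ≈ 1.860 bits/symbol.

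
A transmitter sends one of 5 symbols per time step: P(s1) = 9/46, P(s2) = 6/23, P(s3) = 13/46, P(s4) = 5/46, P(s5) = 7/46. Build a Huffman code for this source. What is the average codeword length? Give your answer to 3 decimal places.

Repeatedly combine the two least-probable nodes; the expected code length is the sum of the merged weights.
merge 5/46 + 7/46 → 6/23
merge 9/46 + 6/23 → 21/46
merge 6/23 + 13/46 → 25/46
merge 21/46 + 25/46 → 1
L = 6/23 + 21/46 + 25/46 + 1 = 52/23 ≈ 2.261 bits/symbol.

2.261 bits/symbol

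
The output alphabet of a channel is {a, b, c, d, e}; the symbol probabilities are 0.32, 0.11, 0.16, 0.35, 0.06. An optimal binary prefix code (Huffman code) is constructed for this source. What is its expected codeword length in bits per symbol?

Repeatedly combine the two least-probable nodes; the expected code length is the sum of the merged weights.
merge 3/50 + 11/100 → 17/100
merge 4/25 + 17/100 → 33/100
merge 8/25 + 33/100 → 13/20
merge 7/20 + 13/20 → 1
L = 17/100 + 33/100 + 13/20 + 1 = 43/20 = 2.15 bits/symbol.

2.15 bits/symbol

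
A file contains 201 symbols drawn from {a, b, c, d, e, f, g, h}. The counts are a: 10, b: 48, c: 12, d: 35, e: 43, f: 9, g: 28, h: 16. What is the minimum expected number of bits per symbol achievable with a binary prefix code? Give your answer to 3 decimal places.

2.781 bits/symbol

Probabilities are the counts divided by 201.
Repeatedly combine the two least-probable nodes; the expected code length is the sum of the merged weights.
merge 3/67 + 10/201 → 19/201
merge 4/67 + 16/201 → 28/201
merge 19/201 + 28/201 → 47/201
merge 28/201 + 35/201 → 21/67
merge 43/201 + 47/201 → 30/67
merge 16/67 + 21/67 → 37/67
merge 30/67 + 37/67 → 1
L = 19/201 + 28/201 + 47/201 + 21/67 + 30/67 + 37/67 + 1 = 559/201 ≈ 2.781 bits/symbol.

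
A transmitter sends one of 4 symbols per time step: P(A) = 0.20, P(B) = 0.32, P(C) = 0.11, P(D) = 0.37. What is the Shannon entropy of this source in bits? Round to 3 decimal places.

H = −Σ pᵢ log₂ pᵢ.
−0.20·log₂(0.20) = 0.4644
−0.32·log₂(0.32) = 0.5260
−0.11·log₂(0.11) = 0.3503
−0.37·log₂(0.37) = 0.5307
Sum ≈ 1.8714 → 1.871 bits.

1.871 bits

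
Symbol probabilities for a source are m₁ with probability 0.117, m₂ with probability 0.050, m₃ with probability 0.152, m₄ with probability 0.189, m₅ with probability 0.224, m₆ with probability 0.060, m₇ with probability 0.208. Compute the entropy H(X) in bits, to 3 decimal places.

H = −Σ pᵢ log₂ pᵢ.
−0.117·log₂(0.117) = 0.3622
−0.050·log₂(0.050) = 0.2161
−0.152·log₂(0.152) = 0.4131
−0.189·log₂(0.189) = 0.4543
−0.224·log₂(0.224) = 0.4835
−0.060·log₂(0.060) = 0.2435
−0.208·log₂(0.208) = 0.4712
Sum ≈ 2.6439 → 2.644 bits.

2.644 bits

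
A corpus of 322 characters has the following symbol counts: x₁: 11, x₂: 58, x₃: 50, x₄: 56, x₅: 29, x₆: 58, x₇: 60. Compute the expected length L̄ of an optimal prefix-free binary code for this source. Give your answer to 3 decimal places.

2.758 bits/symbol

Probabilities are the counts divided by 322.
Repeatedly combine the two least-probable nodes; the expected code length is the sum of the merged weights.
merge 11/322 + 29/322 → 20/161
merge 20/161 + 25/161 → 45/161
merge 4/23 + 29/161 → 57/161
merge 29/161 + 30/161 → 59/161
merge 45/161 + 57/161 → 102/161
merge 59/161 + 102/161 → 1
L = 20/161 + 45/161 + 57/161 + 59/161 + 102/161 + 1 = 444/161 ≈ 2.758 bits/symbol.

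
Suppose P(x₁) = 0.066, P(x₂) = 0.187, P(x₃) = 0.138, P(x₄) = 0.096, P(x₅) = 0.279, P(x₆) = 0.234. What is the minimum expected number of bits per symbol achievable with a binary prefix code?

Repeatedly combine the two least-probable nodes; the expected code length is the sum of the merged weights.
merge 33/500 + 12/125 → 81/500
merge 69/500 + 81/500 → 3/10
merge 187/1000 + 117/500 → 421/1000
merge 279/1000 + 3/10 → 579/1000
merge 421/1000 + 579/1000 → 1
L = 81/500 + 3/10 + 421/1000 + 579/1000 + 1 = 1231/500 = 2.462 bits/symbol.

2.462 bits/symbol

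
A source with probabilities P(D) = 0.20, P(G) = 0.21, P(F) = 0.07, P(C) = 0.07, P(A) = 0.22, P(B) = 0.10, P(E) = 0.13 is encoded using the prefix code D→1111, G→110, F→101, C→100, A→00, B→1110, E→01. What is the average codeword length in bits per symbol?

L̄ = Σ pᵢ·ℓᵢ = 0.20·4 + 0.21·3 + 0.07·3 + 0.07·3 + 0.22·2 + 0.10·4 + 0.13·2 = 2.95 bits/symbol.

2.95 bits/symbol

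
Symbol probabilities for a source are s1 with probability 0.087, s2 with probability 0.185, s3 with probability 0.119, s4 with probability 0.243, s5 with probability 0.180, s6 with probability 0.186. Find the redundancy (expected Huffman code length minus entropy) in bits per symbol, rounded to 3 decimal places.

Entropy H = −Σ p log₂ p ≈ 2.5149 bits.
Huffman merges: 87/1000+119/1000→103/500; 9/50+37/200→73/200; 93/500+103/500→49/125; 243/1000+73/200→76/125; 49/125+76/125→1. L = 2571/1000 ≈ 2.5710.
L − H = 2.5710 − 2.5149 = 0.056 bits.

0.056 bits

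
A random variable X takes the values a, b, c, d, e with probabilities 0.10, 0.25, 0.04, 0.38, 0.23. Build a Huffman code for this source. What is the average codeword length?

2.13 bits/symbol

Repeatedly combine the two least-probable nodes; the expected code length is the sum of the merged weights.
merge 1/25 + 1/10 → 7/50
merge 7/50 + 23/100 → 37/100
merge 1/4 + 37/100 → 31/50
merge 19/50 + 31/50 → 1
L = 7/50 + 37/100 + 31/50 + 1 = 213/100 = 2.13 bits/symbol.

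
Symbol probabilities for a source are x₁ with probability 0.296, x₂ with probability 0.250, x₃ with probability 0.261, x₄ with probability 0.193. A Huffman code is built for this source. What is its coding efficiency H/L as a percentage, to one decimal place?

99.2%

Entropy H = −Σ p log₂ p ≈ 1.9837 bits.
Huffman merges: 193/1000+1/4→443/1000; 261/1000+37/125→557/1000; 443/1000+557/1000→1. L = 2 ≈ 2.0000.
Efficiency = H/L = 1.9837/2.0000 = 99.2%.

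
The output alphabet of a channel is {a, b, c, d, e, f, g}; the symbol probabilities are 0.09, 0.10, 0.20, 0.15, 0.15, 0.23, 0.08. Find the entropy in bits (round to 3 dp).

2.709 bits

H = −Σ pᵢ log₂ pᵢ.
−0.09·log₂(0.09) = 0.3127
−0.10·log₂(0.10) = 0.3322
−0.20·log₂(0.20) = 0.4644
−0.15·log₂(0.15) = 0.4105
−0.15·log₂(0.15) = 0.4105
−0.23·log₂(0.23) = 0.4877
−0.08·log₂(0.08) = 0.2915
Sum ≈ 2.7095 → 2.709 bits.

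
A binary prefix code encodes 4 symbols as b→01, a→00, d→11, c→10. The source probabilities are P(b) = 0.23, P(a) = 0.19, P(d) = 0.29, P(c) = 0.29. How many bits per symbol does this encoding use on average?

L̄ = Σ pᵢ·ℓᵢ = 0.23·2 + 0.19·2 + 0.29·2 + 0.29·2 = 2 bits/symbol.

2 bits/symbol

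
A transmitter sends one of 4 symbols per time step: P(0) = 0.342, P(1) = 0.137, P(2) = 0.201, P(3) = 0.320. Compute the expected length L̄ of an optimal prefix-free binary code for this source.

1.996 bits/symbol

Repeatedly combine the two least-probable nodes; the expected code length is the sum of the merged weights.
merge 137/1000 + 201/1000 → 169/500
merge 8/25 + 169/500 → 329/500
merge 171/500 + 329/500 → 1
L = 169/500 + 329/500 + 1 = 499/250 = 1.996 bits/symbol.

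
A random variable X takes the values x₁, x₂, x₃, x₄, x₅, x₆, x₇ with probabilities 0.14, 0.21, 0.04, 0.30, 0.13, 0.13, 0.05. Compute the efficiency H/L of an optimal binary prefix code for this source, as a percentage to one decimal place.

Entropy H = −Σ p log₂ p ≈ 2.5582 bits.
Huffman merges: 1/25+1/20→9/100; 9/100+13/100→11/50; 13/100+7/50→27/100; 21/100+11/50→43/100; 27/100+3/10→57/100; 43/100+57/100→1. L = 129/50 ≈ 2.5800.
Efficiency = H/L = 2.5582/2.5800 = 99.2%.

99.2%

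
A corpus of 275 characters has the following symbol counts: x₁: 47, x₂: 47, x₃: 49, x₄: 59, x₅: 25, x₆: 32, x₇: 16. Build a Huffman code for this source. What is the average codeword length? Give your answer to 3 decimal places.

Probabilities are the counts divided by 275.
Repeatedly combine the two least-probable nodes; the expected code length is the sum of the merged weights.
merge 16/275 + 1/11 → 41/275
merge 32/275 + 41/275 → 73/275
merge 47/275 + 47/275 → 94/275
merge 49/275 + 59/275 → 108/275
merge 73/275 + 94/275 → 167/275
merge 108/275 + 167/275 → 1
L = 41/275 + 73/275 + 94/275 + 108/275 + 167/275 + 1 = 758/275 ≈ 2.756 bits/symbol.

2.756 bits/symbol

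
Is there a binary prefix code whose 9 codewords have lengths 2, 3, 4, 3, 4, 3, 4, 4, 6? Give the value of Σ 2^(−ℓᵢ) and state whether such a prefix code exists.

With common denominator 2^6 = 64: Σ 2^(−ℓᵢ) = 16/64 + 8/64 + 4/64 + 8/64 + 4/64 + 8/64 + 4/64 + 4/64 + 1/64 = 57/64 = 0.890625.
Kraft's inequality requires Σ ≤ 1; here Σ = 0.890625 ≤ 1, so such a prefix code exists.

0.890625; yes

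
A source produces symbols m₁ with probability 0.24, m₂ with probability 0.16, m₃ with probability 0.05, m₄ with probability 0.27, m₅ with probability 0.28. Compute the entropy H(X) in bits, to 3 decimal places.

2.157 bits

H = −Σ pᵢ log₂ pᵢ.
−0.24·log₂(0.24) = 0.4941
−0.16·log₂(0.16) = 0.4230
−0.05·log₂(0.05) = 0.2161
−0.27·log₂(0.27) = 0.5100
−0.28·log₂(0.28) = 0.5142
Sum ≈ 2.1575 → 2.157 bits.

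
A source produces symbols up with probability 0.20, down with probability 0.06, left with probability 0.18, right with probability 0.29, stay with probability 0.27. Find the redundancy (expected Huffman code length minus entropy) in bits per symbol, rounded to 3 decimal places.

Entropy H = −Σ p log₂ p ≈ 2.1812 bits.
Huffman merges: 3/50+9/50→6/25; 1/5+6/25→11/25; 27/100+29/100→14/25; 11/25+14/25→1. L = 56/25 ≈ 2.2400.
L − H = 2.2400 − 2.1812 = 0.059 bits.

0.059 bits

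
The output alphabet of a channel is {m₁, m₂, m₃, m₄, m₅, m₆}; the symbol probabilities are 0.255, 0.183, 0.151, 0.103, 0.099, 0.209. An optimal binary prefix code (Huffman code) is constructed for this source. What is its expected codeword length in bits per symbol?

Repeatedly combine the two least-probable nodes; the expected code length is the sum of the merged weights.
merge 99/1000 + 103/1000 → 101/500
merge 151/1000 + 183/1000 → 167/500
merge 101/500 + 209/1000 → 411/1000
merge 51/200 + 167/500 → 589/1000
merge 411/1000 + 589/1000 → 1
L = 101/500 + 167/500 + 411/1000 + 589/1000 + 1 = 317/125 = 2.536 bits/symbol.

2.536 bits/symbol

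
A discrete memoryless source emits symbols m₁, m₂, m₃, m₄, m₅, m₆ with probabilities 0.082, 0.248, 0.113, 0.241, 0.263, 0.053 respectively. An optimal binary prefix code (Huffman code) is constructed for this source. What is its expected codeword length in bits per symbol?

Repeatedly combine the two least-probable nodes; the expected code length is the sum of the merged weights.
merge 53/1000 + 41/500 → 27/200
merge 113/1000 + 27/200 → 31/125
merge 241/1000 + 31/125 → 489/1000
merge 31/125 + 263/1000 → 511/1000
merge 489/1000 + 511/1000 → 1
L = 27/200 + 31/125 + 489/1000 + 511/1000 + 1 = 2383/1000 = 2.383 bits/symbol.

2.383 bits/symbol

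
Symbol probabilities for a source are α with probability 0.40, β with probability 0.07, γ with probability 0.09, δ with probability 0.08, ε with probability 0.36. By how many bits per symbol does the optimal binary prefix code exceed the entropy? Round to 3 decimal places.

Entropy H = −Σ p log₂ p ≈ 1.9321 bits.
Huffman merges: 7/100+2/25→3/20; 9/100+3/20→6/25; 6/25+9/25→3/5; 2/5+3/5→1. L = 199/100 ≈ 1.9900.
L − H = 1.9900 − 1.9321 = 0.058 bits.

0.058 bits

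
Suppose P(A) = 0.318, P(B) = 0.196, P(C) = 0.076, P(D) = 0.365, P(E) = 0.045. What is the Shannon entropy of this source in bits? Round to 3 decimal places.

2.001 bits

H = −Σ pᵢ log₂ pᵢ.
−0.318·log₂(0.318) = 0.5256
−0.196·log₂(0.196) = 0.4608
−0.076·log₂(0.076) = 0.2826
−0.365·log₂(0.365) = 0.5307
−0.045·log₂(0.045) = 0.2013
Sum ≈ 2.0010 → 2.001 bits.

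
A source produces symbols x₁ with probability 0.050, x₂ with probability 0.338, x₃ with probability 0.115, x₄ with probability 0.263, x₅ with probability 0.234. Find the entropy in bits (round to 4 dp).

2.1010 bits

H = −Σ pᵢ log₂ pᵢ.
−0.050·log₂(0.050) = 0.2161
−0.338·log₂(0.338) = 0.5289
−0.115·log₂(0.115) = 0.3588
−0.263·log₂(0.263) = 0.5068
−0.234·log₂(0.234) = 0.4903
Sum ≈ 2.1010 → 2.1010 bits.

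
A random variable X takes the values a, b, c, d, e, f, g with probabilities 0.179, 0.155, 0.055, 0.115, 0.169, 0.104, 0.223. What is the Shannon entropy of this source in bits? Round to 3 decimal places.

2.706 bits

H = −Σ pᵢ log₂ pᵢ.
−0.179·log₂(0.179) = 0.4443
−0.155·log₂(0.155) = 0.4169
−0.055·log₂(0.055) = 0.2301
−0.115·log₂(0.115) = 0.3588
−0.169·log₂(0.169) = 0.4335
−0.104·log₂(0.104) = 0.3396
−0.223·log₂(0.223) = 0.4828
Sum ≈ 2.7060 → 2.706 bits.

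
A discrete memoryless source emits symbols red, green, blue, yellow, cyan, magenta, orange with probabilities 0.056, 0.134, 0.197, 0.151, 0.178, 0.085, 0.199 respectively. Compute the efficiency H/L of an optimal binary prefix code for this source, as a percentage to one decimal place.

98.5%

Entropy H = −Σ p log₂ p ≈ 2.7040 bits.
Huffman merges: 7/125+17/200→141/1000; 67/500+141/1000→11/40; 151/1000+89/500→329/1000; 197/1000+199/1000→99/250; 11/40+329/1000→151/250; 99/250+151/250→1. L = 549/200 ≈ 2.7450.
Efficiency = H/L = 2.7040/2.7450 = 98.5%.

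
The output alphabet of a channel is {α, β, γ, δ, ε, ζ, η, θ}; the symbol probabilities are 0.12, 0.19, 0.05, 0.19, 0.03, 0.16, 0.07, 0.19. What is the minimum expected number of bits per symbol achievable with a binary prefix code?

Repeatedly combine the two least-probable nodes; the expected code length is the sum of the merged weights.
merge 3/100 + 1/20 → 2/25
merge 7/100 + 2/25 → 3/20
merge 3/25 + 3/20 → 27/100
merge 4/25 + 19/100 → 7/20
merge 19/100 + 19/100 → 19/50
merge 27/100 + 7/20 → 31/50
merge 19/50 + 31/50 → 1
L = 2/25 + 3/20 + 27/100 + 7/20 + 19/50 + 31/50 + 1 = 57/20 = 2.85 bits/symbol.

2.85 bits/symbol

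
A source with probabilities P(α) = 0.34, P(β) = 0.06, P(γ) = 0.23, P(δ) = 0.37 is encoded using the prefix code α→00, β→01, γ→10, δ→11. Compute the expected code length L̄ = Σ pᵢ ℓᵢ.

2 bits/symbol

L̄ = Σ pᵢ·ℓᵢ = 0.34·2 + 0.06·2 + 0.23·2 + 0.37·2 = 2 bits/symbol.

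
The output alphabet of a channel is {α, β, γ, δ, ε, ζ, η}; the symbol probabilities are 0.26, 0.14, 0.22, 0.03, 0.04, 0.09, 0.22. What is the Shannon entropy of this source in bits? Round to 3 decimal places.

2.514 bits

H = −Σ pᵢ log₂ pᵢ.
−0.26·log₂(0.26) = 0.5053
−0.14·log₂(0.14) = 0.3971
−0.22·log₂(0.22) = 0.4806
−0.03·log₂(0.03) = 0.1518
−0.04·log₂(0.04) = 0.1858
−0.09·log₂(0.09) = 0.3127
−0.22·log₂(0.22) = 0.4806
Sum ≈ 2.5137 → 2.514 bits.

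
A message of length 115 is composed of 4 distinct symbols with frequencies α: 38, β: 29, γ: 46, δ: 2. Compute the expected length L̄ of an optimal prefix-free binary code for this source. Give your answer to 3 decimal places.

Probabilities are the counts divided by 115.
Repeatedly combine the two least-probable nodes; the expected code length is the sum of the merged weights.
merge 2/115 + 29/115 → 31/115
merge 31/115 + 38/115 → 3/5
merge 2/5 + 3/5 → 1
L = 31/115 + 3/5 + 1 = 43/23 ≈ 1.870 bits/symbol.

1.870 bits/symbol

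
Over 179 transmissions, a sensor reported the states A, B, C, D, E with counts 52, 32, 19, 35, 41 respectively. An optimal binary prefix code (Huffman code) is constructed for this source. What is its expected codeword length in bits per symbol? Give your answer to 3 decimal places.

Probabilities are the counts divided by 179.
Repeatedly combine the two least-probable nodes; the expected code length is the sum of the merged weights.
merge 19/179 + 32/179 → 51/179
merge 35/179 + 41/179 → 76/179
merge 51/179 + 52/179 → 103/179
merge 76/179 + 103/179 → 1
L = 51/179 + 76/179 + 103/179 + 1 = 409/179 ≈ 2.285 bits/symbol.

2.285 bits/symbol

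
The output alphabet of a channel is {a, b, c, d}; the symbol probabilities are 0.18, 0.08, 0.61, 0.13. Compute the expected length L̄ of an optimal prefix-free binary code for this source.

Repeatedly combine the two least-probable nodes; the expected code length is the sum of the merged weights.
merge 2/25 + 13/100 → 21/100
merge 9/50 + 21/100 → 39/100
merge 39/100 + 61/100 → 1
L = 21/100 + 39/100 + 1 = 8/5 = 1.6 bits/symbol.

1.6 bits/symbol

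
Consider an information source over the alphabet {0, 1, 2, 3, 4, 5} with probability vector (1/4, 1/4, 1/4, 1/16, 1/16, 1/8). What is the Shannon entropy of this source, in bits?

2.375 bits

Each probability is a power of 1/2, so log₂(1/p) is an integer.
H = Σ p·log₂(1/p) = 1/4·2 + 1/4·2 + 1/4·2 + 1/16·4 + 1/16·4 + 1/8·3 = 2.375 bits.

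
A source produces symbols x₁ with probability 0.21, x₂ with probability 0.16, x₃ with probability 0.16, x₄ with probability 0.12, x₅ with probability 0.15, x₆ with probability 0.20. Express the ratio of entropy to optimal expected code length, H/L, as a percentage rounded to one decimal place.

98.9%

Entropy H = −Σ p log₂ p ≈ 2.5609 bits.
Huffman merges: 3/25+3/20→27/100; 4/25+4/25→8/25; 1/5+21/100→41/100; 27/100+8/25→59/100; 41/100+59/100→1. L = 259/100 ≈ 2.5900.
Efficiency = H/L = 2.5609/2.5900 = 98.9%.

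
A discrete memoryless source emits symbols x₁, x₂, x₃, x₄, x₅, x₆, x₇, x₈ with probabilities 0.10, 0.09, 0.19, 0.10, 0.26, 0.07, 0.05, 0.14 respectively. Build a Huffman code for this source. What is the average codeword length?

2.86 bits/symbol

Repeatedly combine the two least-probable nodes; the expected code length is the sum of the merged weights.
merge 1/20 + 7/100 → 3/25
merge 9/100 + 1/10 → 19/100
merge 1/10 + 3/25 → 11/50
merge 7/50 + 19/100 → 33/100
merge 19/100 + 11/50 → 41/100
merge 13/50 + 33/100 → 59/100
merge 41/100 + 59/100 → 1
L = 3/25 + 19/100 + 11/50 + 33/100 + 41/100 + 59/100 + 1 = 143/50 = 2.86 bits/symbol.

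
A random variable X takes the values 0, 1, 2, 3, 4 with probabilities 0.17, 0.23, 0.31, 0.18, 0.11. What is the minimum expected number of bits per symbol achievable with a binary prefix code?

Repeatedly combine the two least-probable nodes; the expected code length is the sum of the merged weights.
merge 11/100 + 17/100 → 7/25
merge 9/50 + 23/100 → 41/100
merge 7/25 + 31/100 → 59/100
merge 41/100 + 59/100 → 1
L = 7/25 + 41/100 + 59/100 + 1 = 57/25 = 2.28 bits/symbol.

2.28 bits/symbol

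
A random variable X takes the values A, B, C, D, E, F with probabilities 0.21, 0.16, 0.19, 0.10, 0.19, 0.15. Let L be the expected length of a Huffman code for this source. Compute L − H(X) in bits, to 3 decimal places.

Entropy H = −Σ p log₂ p ≈ 2.5490 bits.
Huffman merges: 1/10+3/20→1/4; 4/25+19/100→7/20; 19/100+21/100→2/5; 1/4+7/20→3/5; 2/5+3/5→1. L = 13/5 ≈ 2.6000.
L − H = 2.6000 − 2.5490 = 0.051 bits.

0.051 bits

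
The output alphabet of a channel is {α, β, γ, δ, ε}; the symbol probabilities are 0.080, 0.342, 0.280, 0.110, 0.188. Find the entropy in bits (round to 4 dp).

2.1387 bits

H = −Σ pᵢ log₂ pᵢ.
−0.080·log₂(0.080) = 0.2915
−0.342·log₂(0.342) = 0.5294
−0.280·log₂(0.280) = 0.5142
−0.110·log₂(0.110) = 0.3503
−0.188·log₂(0.188) = 0.4533
Sum ≈ 2.1387 → 2.1387 bits.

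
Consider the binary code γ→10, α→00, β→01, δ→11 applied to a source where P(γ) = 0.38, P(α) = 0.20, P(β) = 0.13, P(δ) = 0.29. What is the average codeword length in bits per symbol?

L̄ = Σ pᵢ·ℓᵢ = 0.38·2 + 0.20·2 + 0.13·2 + 0.29·2 = 2 bits/symbol.

2 bits/symbol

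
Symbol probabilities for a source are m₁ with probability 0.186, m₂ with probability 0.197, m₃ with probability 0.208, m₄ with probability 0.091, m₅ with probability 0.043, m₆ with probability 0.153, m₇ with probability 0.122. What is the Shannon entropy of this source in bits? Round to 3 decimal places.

2.679 bits

H = −Σ pᵢ log₂ pᵢ.
−0.186·log₂(0.186) = 0.4514
−0.197·log₂(0.197) = 0.4617
−0.208·log₂(0.208) = 0.4712
−0.091·log₂(0.091) = 0.3147
−0.043·log₂(0.043) = 0.1952
−0.153·log₂(0.153) = 0.4144
−0.122·log₂(0.122) = 0.3703
Sum ≈ 2.6788 → 2.679 bits.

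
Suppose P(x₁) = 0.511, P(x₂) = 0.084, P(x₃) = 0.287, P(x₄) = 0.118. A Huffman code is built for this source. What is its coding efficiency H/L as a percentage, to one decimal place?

99.1%

Entropy H = −Σ p log₂ p ≈ 1.6758 bits.
Huffman merges: 21/250+59/500→101/500; 101/500+287/1000→489/1000; 489/1000+511/1000→1. L = 1691/1000 ≈ 1.6910.
Efficiency = H/L = 1.6758/1.6910 = 99.1%.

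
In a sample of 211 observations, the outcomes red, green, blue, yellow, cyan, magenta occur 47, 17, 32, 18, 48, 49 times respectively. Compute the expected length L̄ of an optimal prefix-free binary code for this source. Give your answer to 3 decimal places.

2.483 bits/symbol

Probabilities are the counts divided by 211.
Repeatedly combine the two least-probable nodes; the expected code length is the sum of the merged weights.
merge 17/211 + 18/211 → 35/211
merge 32/211 + 35/211 → 67/211
merge 47/211 + 48/211 → 95/211
merge 49/211 + 67/211 → 116/211
merge 95/211 + 116/211 → 1
L = 35/211 + 67/211 + 95/211 + 116/211 + 1 = 524/211 ≈ 2.483 bits/symbol.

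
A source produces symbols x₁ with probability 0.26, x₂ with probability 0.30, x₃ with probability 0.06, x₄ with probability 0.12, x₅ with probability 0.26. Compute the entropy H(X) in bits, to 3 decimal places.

H = −Σ pᵢ log₂ pᵢ.
−0.26·log₂(0.26) = 0.5053
−0.30·log₂(0.30) = 0.5211
−0.06·log₂(0.06) = 0.2435
−0.12·log₂(0.12) = 0.3671
−0.26·log₂(0.26) = 0.5053
Sum ≈ 2.1423 → 2.142 bits.

2.142 bits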